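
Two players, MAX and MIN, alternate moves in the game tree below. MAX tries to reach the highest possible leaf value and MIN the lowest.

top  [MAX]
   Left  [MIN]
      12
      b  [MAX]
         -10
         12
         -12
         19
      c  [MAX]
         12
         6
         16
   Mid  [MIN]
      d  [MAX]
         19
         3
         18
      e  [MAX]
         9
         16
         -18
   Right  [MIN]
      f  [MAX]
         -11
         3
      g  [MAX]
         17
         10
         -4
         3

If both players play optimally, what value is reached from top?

16

b (MAX): max(-10, 12, -12, 19) = 19
c (MAX): max(12, 6, 16) = 16
Left (MIN): min(12, 19, 16) = 12
d (MAX): max(19, 3, 18) = 19
e (MAX): max(9, 16, -18) = 16
Mid (MIN): min(19, 16) = 16
f (MAX): max(-11, 3) = 3
g (MAX): max(17, 10, -4, 3) = 17
Right (MIN): min(3, 17) = 3
top (MAX): max(12, 16, 3) = 16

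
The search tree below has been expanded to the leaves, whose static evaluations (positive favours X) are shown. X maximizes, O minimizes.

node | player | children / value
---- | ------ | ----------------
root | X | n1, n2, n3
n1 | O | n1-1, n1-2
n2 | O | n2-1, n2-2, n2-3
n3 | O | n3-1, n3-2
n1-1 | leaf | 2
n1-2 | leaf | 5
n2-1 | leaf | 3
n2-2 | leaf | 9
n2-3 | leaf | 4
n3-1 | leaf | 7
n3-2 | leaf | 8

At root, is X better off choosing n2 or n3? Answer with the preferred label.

n3

n2 (O): min(3, 9, 4) = 3
n3 (O): min(7, 8) = 7
X prefers the higher value; n2=3, n3=7. n3 is better since 7 > 3.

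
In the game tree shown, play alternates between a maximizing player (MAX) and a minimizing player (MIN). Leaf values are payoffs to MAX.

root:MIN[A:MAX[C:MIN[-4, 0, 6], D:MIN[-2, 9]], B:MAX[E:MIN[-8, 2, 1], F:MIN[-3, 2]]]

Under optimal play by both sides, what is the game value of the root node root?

-3

C (MIN): min(-4, 0, 6) = -4
D (MIN): min(-2, 9) = -2
A (MAX): max(-4, -2) = -2
E (MIN): min(-8, 2, 1) = -8
F (MIN): min(-3, 2) = -3
B (MAX): max(-8, -3) = -3
root (MIN): min(-2, -3) = -3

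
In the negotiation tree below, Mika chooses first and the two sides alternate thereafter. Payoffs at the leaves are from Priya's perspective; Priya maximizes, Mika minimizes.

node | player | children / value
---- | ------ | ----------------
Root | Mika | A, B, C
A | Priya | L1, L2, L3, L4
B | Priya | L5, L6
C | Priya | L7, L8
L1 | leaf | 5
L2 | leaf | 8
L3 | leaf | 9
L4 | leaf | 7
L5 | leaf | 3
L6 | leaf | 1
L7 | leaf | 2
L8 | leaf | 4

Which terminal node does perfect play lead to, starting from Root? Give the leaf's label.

A (Priya): max(5, 8, 9, 7) = 9
B (Priya): max(3, 1) = 3
C (Priya): max(2, 4) = 4
Root (Mika): min(9, 3, 4) = 3
At Root, Mika picks B (lowest: 3).
At B, Priya picks L5 (highest: 3).
Terminal value 3.

L5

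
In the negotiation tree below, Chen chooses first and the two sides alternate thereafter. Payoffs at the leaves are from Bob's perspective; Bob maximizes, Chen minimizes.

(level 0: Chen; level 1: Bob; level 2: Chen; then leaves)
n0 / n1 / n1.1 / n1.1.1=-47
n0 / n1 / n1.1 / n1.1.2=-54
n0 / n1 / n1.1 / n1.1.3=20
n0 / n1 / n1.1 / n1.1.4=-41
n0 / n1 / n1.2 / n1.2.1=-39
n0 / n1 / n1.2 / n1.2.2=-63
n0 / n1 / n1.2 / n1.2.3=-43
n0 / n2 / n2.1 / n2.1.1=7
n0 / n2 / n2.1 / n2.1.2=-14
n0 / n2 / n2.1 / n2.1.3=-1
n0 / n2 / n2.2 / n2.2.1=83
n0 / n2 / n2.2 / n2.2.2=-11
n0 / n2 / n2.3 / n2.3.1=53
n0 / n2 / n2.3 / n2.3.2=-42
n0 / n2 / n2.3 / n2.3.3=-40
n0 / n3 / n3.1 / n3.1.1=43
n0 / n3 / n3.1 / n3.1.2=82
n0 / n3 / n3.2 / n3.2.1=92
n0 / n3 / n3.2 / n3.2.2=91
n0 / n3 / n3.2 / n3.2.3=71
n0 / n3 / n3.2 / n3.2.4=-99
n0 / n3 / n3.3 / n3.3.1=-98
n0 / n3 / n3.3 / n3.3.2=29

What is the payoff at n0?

-54

n1.1 (Chen): min(-47, -54, 20, -41) = -54
n1.2 (Chen): min(-39, -63, -43) = -63
n1 (Bob): max(-54, -63) = -54
n2.1 (Chen): min(7, -14, -1) = -14
n2.2 (Chen): min(83, -11) = -11
n2.3 (Chen): min(53, -42, -40) = -42
n2 (Bob): max(-14, -11, -42) = -11
n3.1 (Chen): min(43, 82) = 43
n3.2 (Chen): min(92, 91, 71, -99) = -99
n3.3 (Chen): min(-98, 29) = -98
n3 (Bob): max(43, -99, -98) = 43
n0 (Chen): min(-54, -11, 43) = -54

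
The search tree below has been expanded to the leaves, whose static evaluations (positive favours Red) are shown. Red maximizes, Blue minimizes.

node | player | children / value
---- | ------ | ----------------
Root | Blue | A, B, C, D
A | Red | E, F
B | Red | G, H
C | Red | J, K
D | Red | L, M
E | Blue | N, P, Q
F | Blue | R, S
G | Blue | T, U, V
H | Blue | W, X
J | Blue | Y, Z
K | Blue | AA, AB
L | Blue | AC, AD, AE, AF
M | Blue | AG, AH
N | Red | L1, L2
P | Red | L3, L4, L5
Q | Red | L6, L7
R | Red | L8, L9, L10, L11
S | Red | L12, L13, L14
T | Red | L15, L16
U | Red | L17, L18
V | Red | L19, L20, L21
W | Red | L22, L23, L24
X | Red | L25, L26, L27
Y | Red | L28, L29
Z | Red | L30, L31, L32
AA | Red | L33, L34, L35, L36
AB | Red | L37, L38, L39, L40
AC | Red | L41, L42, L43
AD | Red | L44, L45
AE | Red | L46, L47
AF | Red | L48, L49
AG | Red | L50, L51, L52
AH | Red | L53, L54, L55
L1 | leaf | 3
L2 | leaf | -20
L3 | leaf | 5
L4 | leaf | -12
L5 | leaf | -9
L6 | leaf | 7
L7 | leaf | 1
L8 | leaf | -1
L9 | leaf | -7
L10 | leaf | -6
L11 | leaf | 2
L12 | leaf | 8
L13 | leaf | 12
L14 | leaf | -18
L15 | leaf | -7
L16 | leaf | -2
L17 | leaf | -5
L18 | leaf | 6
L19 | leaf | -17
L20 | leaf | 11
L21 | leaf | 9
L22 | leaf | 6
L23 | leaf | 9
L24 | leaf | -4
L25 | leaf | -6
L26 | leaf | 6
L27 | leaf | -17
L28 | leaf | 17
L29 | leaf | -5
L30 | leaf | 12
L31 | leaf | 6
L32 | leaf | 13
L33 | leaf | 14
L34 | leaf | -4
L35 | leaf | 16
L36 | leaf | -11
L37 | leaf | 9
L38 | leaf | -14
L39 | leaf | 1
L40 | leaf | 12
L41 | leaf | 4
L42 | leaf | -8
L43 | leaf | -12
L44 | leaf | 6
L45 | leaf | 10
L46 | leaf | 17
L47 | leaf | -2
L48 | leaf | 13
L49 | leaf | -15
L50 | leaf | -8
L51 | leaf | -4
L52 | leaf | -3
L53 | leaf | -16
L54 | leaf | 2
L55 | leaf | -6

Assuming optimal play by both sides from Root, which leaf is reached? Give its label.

N (Red): max(3, -20) = 3
P (Red): max(5, -12, -9) = 5
Q (Red): max(7, 1) = 7
E (Blue): min(3, 5, 7) = 3
R (Red): max(-1, -7, -6, 2) = 2
S (Red): max(8, 12, -18) = 12
F (Blue): min(2, 12) = 2
A (Red): max(3, 2) = 3
T (Red): max(-7, -2) = -2
U (Red): max(-5, 6) = 6
V (Red): max(-17, 11, 9) = 11
G (Blue): min(-2, 6, 11) = -2
W (Red): max(6, 9, -4) = 9
X (Red): max(-6, 6, -17) = 6
H (Blue): min(9, 6) = 6
B (Red): max(-2, 6) = 6
Y (Red): max(17, -5) = 17
Z (Red): max(12, 6, 13) = 13
J (Blue): min(17, 13) = 13
AA (Red): max(14, -4, 16, -11) = 16
AB (Red): max(9, -14, 1, 12) = 12
K (Blue): min(16, 12) = 12
C (Red): max(13, 12) = 13
AC (Red): max(4, -8, -12) = 4
AD (Red): max(6, 10) = 10
AE (Red): max(17, -2) = 17
AF (Red): max(13, -15) = 13
L (Blue): min(4, 10, 17, 13) = 4
AG (Red): max(-8, -4, -3) = -3
AH (Red): max(-16, 2, -6) = 2
M (Blue): min(-3, 2) = -3
D (Red): max(4, -3) = 4
Root (Blue): min(3, 6, 13, 4) = 3
At Root, Blue picks A (lowest: 3).
At A, Red picks E (highest: 3).
At E, Blue picks N (lowest: 3).
At N, Red picks L1 (highest: 3).
Terminal value 3.

L1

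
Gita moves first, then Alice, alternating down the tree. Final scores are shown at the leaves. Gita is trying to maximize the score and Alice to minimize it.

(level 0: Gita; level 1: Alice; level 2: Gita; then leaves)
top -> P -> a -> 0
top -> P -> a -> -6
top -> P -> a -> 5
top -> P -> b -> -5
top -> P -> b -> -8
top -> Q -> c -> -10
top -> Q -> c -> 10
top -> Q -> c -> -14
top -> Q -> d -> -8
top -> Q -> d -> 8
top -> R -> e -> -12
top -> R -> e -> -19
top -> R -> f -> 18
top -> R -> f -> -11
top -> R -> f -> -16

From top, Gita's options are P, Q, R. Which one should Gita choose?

Q

a (Gita): max(0, -6, 5) = 5
b (Gita): max(-5, -8) = -5
P (Alice): min(5, -5) = -5
c (Gita): max(-10, 10, -14) = 10
d (Gita): max(-8, 8) = 8
Q (Alice): min(10, 8) = 8
e (Gita): max(-12, -19) = -12
f (Gita): max(18, -11, -16) = 18
R (Alice): min(-12, 18) = -12
top (Gita): max(-5, 8, -12) = 8
Gita at top wants the highest of {P=-5, Q=8, R=-12}, so chooses Q.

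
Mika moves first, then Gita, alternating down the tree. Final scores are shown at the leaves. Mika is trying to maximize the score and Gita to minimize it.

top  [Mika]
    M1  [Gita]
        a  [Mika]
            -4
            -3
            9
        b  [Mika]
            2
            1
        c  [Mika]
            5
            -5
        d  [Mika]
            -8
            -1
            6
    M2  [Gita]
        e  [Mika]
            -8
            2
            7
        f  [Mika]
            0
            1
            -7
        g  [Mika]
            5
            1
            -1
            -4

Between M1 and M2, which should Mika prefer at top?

M1

a (Mika): max(-4, -3, 9) = 9
b (Mika): max(2, 1) = 2
c (Mika): max(5, -5) = 5
d (Mika): max(-8, -1, 6) = 6
M1 (Gita): min(9, 2, 5, 6) = 2
e (Mika): max(-8, 2, 7) = 7
f (Mika): max(0, 1, -7) = 1
g (Mika): max(5, 1, -1, -4) = 5
M2 (Gita): min(7, 1, 5) = 1
Mika prefers the higher value; M1=2, M2=1. M1 is better since 2 > 1.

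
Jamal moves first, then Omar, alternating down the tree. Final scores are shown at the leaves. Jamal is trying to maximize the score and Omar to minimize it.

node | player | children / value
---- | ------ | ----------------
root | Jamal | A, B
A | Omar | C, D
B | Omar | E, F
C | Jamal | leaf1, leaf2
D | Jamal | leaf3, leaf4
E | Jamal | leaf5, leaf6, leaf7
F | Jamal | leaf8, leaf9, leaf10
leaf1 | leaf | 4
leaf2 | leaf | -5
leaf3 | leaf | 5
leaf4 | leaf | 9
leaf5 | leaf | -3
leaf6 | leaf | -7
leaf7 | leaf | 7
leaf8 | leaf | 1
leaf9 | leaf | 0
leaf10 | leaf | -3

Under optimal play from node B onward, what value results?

E (Jamal): max(-3, -7, 7) = 7
F (Jamal): max(1, 0, -3) = 1
B (Omar): min(7, 1) = 1

1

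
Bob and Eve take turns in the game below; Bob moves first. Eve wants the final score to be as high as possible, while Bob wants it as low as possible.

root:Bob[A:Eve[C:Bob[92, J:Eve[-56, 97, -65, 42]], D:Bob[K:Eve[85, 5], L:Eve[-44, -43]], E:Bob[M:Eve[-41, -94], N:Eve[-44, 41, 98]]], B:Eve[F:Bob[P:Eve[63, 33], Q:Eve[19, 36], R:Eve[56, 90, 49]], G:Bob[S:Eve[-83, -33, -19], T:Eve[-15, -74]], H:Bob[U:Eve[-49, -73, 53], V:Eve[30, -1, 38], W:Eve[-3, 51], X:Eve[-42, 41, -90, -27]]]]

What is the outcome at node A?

92

J (Eve): max(-56, 97, -65, 42) = 97
C (Bob): min(92, 97) = 92
K (Eve): max(85, 5) = 85
L (Eve): max(-44, -43) = -43
D (Bob): min(85, -43) = -43
M (Eve): max(-41, -94) = -41
N (Eve): max(-44, 41, 98) = 98
E (Bob): min(-41, 98) = -41
A (Eve): max(92, -43, -41) = 92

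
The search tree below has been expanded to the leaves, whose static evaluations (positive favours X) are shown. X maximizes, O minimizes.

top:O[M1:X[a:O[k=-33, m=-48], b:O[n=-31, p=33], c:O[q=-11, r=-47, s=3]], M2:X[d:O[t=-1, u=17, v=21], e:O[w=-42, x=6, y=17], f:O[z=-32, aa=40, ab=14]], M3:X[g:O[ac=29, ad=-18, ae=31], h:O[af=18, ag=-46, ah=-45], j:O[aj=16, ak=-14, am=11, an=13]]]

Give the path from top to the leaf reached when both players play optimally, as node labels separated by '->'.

top -> M1 -> b -> n

a (O): min(-33, -48) = -48
b (O): min(-31, 33) = -31
c (O): min(-11, -47, 3) = -47
M1 (X): max(-48, -31, -47) = -31
d (O): min(-1, 17, 21) = -1
e (O): min(-42, 6, 17) = -42
f (O): min(-32, 40, 14) = -32
M2 (X): max(-1, -42, -32) = -1
g (O): min(29, -18, 31) = -18
h (O): min(18, -46, -45) = -46
j (O): min(16, -14, 11, 13) = -14
M3 (X): max(-18, -46, -14) = -14
top (O): min(-31, -1, -14) = -31
At top, O picks M1 (lowest: -31).
At M1, X picks b (highest: -31).
At b, O picks n (lowest: -31).
Terminal value -31.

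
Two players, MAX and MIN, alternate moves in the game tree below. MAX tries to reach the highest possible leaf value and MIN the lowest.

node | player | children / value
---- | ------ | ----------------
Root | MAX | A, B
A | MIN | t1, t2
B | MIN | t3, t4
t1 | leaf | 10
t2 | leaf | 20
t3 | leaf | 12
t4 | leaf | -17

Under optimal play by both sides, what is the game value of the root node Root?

A (MIN): min(10, 20) = 10
B (MIN): min(12, -17) = -17
Root (MAX): max(10, -17) = 10

10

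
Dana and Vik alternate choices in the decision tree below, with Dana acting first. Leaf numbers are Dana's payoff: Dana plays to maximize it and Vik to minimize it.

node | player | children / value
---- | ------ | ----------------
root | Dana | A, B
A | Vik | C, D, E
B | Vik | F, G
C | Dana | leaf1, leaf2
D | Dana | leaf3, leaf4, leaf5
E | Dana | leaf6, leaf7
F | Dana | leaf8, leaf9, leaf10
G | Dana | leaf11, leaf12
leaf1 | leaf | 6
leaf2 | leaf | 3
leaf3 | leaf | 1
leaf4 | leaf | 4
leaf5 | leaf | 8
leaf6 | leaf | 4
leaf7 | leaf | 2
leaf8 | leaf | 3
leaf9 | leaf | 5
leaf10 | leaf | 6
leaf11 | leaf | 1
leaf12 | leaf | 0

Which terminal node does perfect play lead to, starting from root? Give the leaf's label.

leaf6

C (Dana): max(6, 3) = 6
D (Dana): max(1, 4, 8) = 8
E (Dana): max(4, 2) = 4
A (Vik): min(6, 8, 4) = 4
F (Dana): max(3, 5, 6) = 6
G (Dana): max(1, 0) = 1
B (Vik): min(6, 1) = 1
root (Dana): max(4, 1) = 4
At root, Dana picks A (highest: 4).
At A, Vik picks E (lowest: 4).
At E, Dana picks leaf6 (highest: 4).
Terminal value 4.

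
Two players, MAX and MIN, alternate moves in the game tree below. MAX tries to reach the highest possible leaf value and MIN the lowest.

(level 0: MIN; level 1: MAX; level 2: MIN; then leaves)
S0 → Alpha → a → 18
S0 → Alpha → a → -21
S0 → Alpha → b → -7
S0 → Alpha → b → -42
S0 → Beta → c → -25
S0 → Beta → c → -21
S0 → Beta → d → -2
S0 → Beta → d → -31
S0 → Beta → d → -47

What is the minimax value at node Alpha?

a (MIN): min(18, -21) = -21
b (MIN): min(-7, -42) = -42
Alpha (MAX): max(-21, -42) = -21

-21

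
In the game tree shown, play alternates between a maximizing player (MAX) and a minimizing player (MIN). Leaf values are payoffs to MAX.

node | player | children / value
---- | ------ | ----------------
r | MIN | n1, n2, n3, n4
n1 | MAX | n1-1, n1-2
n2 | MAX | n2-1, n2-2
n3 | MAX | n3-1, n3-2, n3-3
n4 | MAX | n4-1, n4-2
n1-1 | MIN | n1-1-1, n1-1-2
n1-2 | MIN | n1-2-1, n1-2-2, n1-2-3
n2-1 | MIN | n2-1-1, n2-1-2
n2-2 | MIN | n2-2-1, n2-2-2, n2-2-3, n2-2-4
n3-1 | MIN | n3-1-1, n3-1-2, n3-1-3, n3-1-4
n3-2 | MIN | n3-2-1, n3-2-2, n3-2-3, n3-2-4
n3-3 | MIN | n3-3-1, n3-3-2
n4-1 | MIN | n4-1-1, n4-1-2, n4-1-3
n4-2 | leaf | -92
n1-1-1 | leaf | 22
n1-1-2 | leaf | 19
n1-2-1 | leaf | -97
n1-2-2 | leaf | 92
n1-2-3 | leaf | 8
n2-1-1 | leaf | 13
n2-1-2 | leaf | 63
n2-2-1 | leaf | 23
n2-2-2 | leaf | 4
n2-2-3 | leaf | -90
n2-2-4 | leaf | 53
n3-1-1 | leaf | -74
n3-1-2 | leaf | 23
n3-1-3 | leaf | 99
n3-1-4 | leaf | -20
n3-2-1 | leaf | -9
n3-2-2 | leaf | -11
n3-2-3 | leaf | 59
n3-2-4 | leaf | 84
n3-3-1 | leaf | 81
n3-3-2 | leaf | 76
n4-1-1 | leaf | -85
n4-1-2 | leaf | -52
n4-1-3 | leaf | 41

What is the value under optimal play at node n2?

n2-1 (MIN): min(13, 63) = 13
n2-2 (MIN): min(23, 4, -90, 53) = -90
n2 (MAX): max(13, -90) = 13

13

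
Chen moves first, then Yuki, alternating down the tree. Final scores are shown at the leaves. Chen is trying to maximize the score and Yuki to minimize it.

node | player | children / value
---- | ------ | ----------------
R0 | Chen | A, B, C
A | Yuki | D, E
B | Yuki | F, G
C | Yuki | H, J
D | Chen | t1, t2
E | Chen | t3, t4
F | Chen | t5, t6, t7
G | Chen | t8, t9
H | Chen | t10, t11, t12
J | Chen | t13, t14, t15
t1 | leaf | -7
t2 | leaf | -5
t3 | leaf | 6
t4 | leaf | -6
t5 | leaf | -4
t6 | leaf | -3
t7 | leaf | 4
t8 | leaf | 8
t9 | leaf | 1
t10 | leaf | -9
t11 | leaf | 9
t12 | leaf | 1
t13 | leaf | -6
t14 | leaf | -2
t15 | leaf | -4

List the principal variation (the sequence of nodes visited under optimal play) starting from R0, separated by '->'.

R0 -> B -> F -> t7

D (Chen): max(-7, -5) = -5
E (Chen): max(6, -6) = 6
A (Yuki): min(-5, 6) = -5
F (Chen): max(-4, -3, 4) = 4
G (Chen): max(8, 1) = 8
B (Yuki): min(4, 8) = 4
H (Chen): max(-9, 9, 1) = 9
J (Chen): max(-6, -2, -4) = -2
C (Yuki): min(9, -2) = -2
R0 (Chen): max(-5, 4, -2) = 4
At R0, Chen picks B (highest: 4).
At B, Yuki picks F (lowest: 4).
At F, Chen picks t7 (highest: 4).
Terminal value 4.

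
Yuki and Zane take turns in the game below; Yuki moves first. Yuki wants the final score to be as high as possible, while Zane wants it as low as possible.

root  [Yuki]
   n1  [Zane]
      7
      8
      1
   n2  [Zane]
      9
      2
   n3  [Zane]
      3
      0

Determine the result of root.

2

n1 (Zane): min(7, 8, 1) = 1
n2 (Zane): min(9, 2) = 2
n3 (Zane): min(3, 0) = 0
root (Yuki): max(1, 2, 0) = 2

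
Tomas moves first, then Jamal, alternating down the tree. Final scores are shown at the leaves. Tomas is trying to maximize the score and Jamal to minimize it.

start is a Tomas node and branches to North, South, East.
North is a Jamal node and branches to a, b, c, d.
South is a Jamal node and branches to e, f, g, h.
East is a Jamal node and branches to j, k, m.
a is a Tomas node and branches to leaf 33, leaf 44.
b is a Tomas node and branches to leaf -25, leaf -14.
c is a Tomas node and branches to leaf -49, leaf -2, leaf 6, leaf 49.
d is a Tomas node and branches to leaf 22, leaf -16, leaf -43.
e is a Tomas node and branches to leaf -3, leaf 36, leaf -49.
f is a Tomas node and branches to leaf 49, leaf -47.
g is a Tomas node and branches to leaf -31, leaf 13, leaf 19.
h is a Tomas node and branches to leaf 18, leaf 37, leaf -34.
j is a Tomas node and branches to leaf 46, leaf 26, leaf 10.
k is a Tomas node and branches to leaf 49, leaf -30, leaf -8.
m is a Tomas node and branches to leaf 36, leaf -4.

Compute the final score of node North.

-14

a (Tomas): max(33, 44) = 44
b (Tomas): max(-25, -14) = -14
c (Tomas): max(-49, -2, 6, 49) = 49
d (Tomas): max(22, -16, -43) = 22
North (Jamal): min(44, -14, 49, 22) = -14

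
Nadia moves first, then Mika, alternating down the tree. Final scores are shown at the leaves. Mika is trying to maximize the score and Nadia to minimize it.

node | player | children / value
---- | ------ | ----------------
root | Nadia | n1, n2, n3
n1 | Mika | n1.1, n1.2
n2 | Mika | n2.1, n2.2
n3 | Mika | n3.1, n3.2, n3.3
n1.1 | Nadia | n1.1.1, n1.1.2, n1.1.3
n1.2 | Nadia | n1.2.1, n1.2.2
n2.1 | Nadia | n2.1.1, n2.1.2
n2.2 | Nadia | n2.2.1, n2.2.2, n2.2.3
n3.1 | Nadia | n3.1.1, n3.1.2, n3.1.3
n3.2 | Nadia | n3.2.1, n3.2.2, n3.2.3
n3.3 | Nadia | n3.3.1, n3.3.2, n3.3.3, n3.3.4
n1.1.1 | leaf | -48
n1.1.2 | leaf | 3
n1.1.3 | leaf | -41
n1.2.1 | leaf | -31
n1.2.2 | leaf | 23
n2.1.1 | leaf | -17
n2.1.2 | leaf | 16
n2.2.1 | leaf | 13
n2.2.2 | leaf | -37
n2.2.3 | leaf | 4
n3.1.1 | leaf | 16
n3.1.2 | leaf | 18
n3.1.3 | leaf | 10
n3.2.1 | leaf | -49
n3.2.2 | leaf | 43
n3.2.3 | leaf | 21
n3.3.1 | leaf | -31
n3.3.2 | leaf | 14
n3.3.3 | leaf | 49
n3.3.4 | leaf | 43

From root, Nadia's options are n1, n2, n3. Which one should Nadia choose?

n1.1 (Nadia): min(-48, 3, -41) = -48
n1.2 (Nadia): min(-31, 23) = -31
n1 (Mika): max(-48, -31) = -31
n2.1 (Nadia): min(-17, 16) = -17
n2.2 (Nadia): min(13, -37, 4) = -37
n2 (Mika): max(-17, -37) = -17
n3.1 (Nadia): min(16, 18, 10) = 10
n3.2 (Nadia): min(-49, 43, 21) = -49
n3.3 (Nadia): min(-31, 14, 49, 43) = -31
n3 (Mika): max(10, -49, -31) = 10
root (Nadia): min(-31, -17, 10) = -31
Nadia at root wants the lowest of {n1=-31, n2=-17, n3=10}, so chooses n1.

n1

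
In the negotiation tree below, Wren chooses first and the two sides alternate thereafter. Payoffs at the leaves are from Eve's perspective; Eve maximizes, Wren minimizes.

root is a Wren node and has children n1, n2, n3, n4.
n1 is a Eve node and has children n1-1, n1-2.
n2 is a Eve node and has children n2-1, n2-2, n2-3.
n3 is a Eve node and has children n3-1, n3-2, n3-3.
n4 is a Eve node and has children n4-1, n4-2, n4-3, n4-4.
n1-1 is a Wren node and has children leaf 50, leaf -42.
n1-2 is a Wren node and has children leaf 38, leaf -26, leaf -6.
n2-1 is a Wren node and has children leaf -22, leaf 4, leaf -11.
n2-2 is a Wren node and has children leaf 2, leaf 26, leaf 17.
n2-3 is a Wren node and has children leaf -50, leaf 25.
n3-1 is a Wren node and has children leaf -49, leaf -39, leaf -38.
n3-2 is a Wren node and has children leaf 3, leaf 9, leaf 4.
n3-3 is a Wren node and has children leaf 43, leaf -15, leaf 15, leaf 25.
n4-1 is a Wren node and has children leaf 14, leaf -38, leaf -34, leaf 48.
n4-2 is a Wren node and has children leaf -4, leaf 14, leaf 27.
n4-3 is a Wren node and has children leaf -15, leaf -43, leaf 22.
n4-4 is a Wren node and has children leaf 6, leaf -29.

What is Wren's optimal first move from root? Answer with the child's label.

n1-1 (Wren): min(50, -42) = -42
n1-2 (Wren): min(38, -26, -6) = -26
n1 (Eve): max(-42, -26) = -26
n2-1 (Wren): min(-22, 4, -11) = -22
n2-2 (Wren): min(2, 26, 17) = 2
n2-3 (Wren): min(-50, 25) = -50
n2 (Eve): max(-22, 2, -50) = 2
n3-1 (Wren): min(-49, -39, -38) = -49
n3-2 (Wren): min(3, 9, 4) = 3
n3-3 (Wren): min(43, -15, 15, 25) = -15
n3 (Eve): max(-49, 3, -15) = 3
n4-1 (Wren): min(14, -38, -34, 48) = -38
n4-2 (Wren): min(-4, 14, 27) = -4
n4-3 (Wren): min(-15, -43, 22) = -43
n4-4 (Wren): min(6, -29) = -29
n4 (Eve): max(-38, -4, -43, -29) = -4
root (Wren): min(-26, 2, 3, -4) = -26
Wren at root wants the lowest of {n1=-26, n2=2, n3=3, n4=-4}, so chooses n1.

n1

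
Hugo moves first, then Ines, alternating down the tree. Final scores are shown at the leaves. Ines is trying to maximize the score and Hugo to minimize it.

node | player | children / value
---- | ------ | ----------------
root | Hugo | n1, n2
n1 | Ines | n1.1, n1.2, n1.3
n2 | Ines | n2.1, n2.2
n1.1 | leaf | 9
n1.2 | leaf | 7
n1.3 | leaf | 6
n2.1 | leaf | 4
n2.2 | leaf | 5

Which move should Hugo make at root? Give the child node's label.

n1 (Ines): max(9, 7, 6) = 9
n2 (Ines): max(4, 5) = 5
root (Hugo): min(9, 5) = 5
Hugo at root wants the lowest of {n1=9, n2=5}, so chooses n2.

n2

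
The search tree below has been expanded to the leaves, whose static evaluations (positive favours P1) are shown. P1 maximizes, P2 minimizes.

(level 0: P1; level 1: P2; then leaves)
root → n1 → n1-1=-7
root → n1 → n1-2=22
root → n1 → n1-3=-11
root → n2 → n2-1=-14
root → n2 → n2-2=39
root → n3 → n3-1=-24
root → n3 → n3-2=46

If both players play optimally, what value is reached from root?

-11

n1 (P2): min(-7, 22, -11) = -11
n2 (P2): min(-14, 39) = -14
n3 (P2): min(-24, 46) = -24
root (P1): max(-11, -14, -24) = -11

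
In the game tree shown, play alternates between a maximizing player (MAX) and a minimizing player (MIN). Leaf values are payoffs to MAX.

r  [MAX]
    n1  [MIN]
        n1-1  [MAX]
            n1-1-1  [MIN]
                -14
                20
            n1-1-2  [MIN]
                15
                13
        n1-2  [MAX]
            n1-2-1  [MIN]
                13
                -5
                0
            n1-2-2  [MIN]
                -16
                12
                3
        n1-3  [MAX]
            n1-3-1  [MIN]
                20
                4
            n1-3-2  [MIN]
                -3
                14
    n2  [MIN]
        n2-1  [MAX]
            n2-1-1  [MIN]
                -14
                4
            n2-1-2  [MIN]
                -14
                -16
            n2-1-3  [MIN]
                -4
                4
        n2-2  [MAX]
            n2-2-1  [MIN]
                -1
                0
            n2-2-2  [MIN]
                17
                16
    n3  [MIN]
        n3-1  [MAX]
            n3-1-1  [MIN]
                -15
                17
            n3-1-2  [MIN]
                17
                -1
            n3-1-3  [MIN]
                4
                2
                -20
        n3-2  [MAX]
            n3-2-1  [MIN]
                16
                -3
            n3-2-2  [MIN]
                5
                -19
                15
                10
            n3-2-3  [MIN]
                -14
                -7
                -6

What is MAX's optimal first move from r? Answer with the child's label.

n1-1-1 (MIN): min(-14, 20) = -14
n1-1-2 (MIN): min(15, 13) = 13
n1-1 (MAX): max(-14, 13) = 13
n1-2-1 (MIN): min(13, -5, 0) = -5
n1-2-2 (MIN): min(-16, 12, 3) = -16
n1-2 (MAX): max(-5, -16) = -5
n1-3-1 (MIN): min(20, 4) = 4
n1-3-2 (MIN): min(-3, 14) = -3
n1-3 (MAX): max(4, -3) = 4
n1 (MIN): min(13, -5, 4) = -5
n2-1-1 (MIN): min(-14, 4) = -14
n2-1-2 (MIN): min(-14, -16) = -16
n2-1-3 (MIN): min(-4, 4) = -4
n2-1 (MAX): max(-14, -16, -4) = -4
n2-2-1 (MIN): min(-1, 0) = -1
n2-2-2 (MIN): min(17, 16) = 16
n2-2 (MAX): max(-1, 16) = 16
n2 (MIN): min(-4, 16) = -4
n3-1-1 (MIN): min(-15, 17) = -15
n3-1-2 (MIN): min(17, -1) = -1
n3-1-3 (MIN): min(4, 2, -20) = -20
n3-1 (MAX): max(-15, -1, -20) = -1
n3-2-1 (MIN): min(16, -3) = -3
n3-2-2 (MIN): min(5, -19, 15, 10) = -19
n3-2-3 (MIN): min(-14, -7, -6) = -14
n3-2 (MAX): max(-3, -19, -14) = -3
n3 (MIN): min(-1, -3) = -3
r (MAX): max(-5, -4, -3) = -3
MAX at r wants the highest of {n1=-5, n2=-4, n3=-3}, so chooses n3.

n3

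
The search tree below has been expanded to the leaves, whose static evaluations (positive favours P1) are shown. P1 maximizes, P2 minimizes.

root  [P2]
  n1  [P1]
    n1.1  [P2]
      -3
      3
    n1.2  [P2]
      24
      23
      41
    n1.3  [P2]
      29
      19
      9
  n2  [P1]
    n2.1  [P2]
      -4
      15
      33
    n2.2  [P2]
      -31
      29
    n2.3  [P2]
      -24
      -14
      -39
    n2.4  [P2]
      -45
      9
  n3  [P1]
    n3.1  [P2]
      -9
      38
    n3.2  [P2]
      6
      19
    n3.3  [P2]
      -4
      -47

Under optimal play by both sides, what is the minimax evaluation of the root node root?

n1.1 (P2): min(-3, 3) = -3
n1.2 (P2): min(24, 23, 41) = 23
n1.3 (P2): min(29, 19, 9) = 9
n1 (P1): max(-3, 23, 9) = 23
n2.1 (P2): min(-4, 15, 33) = -4
n2.2 (P2): min(-31, 29) = -31
n2.3 (P2): min(-24, -14, -39) = -39
n2.4 (P2): min(-45, 9) = -45
n2 (P1): max(-4, -31, -39, -45) = -4
n3.1 (P2): min(-9, 38) = -9
n3.2 (P2): min(6, 19) = 6
n3.3 (P2): min(-4, -47) = -47
n3 (P1): max(-9, 6, -47) = 6
root (P2): min(23, -4, 6) = -4

-4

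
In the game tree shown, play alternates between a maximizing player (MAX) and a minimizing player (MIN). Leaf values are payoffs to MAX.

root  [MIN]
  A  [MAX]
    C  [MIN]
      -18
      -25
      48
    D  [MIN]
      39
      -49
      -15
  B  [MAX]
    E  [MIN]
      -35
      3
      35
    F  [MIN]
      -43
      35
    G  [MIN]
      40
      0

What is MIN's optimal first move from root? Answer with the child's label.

A

C (MIN): min(-18, -25, 48) = -25
D (MIN): min(39, -49, -15) = -49
A (MAX): max(-25, -49) = -25
E (MIN): min(-35, 3, 35) = -35
F (MIN): min(-43, 35) = -43
G (MIN): min(40, 0) = 0
B (MAX): max(-35, -43, 0) = 0
root (MIN): min(-25, 0) = -25
MIN at root wants the lowest of {A=-25, B=0}, so chooses A.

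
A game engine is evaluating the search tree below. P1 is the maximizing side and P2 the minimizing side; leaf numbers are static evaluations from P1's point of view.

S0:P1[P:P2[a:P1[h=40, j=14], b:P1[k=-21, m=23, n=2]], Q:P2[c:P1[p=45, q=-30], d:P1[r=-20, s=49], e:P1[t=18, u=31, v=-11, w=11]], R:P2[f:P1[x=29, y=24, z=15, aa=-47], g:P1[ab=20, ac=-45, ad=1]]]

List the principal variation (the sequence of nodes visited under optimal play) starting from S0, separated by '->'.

a (P1): max(40, 14) = 40
b (P1): max(-21, 23, 2) = 23
P (P2): min(40, 23) = 23
c (P1): max(45, -30) = 45
d (P1): max(-20, 49) = 49
e (P1): max(18, 31, -11, 11) = 31
Q (P2): min(45, 49, 31) = 31
f (P1): max(29, 24, 15, -47) = 29
g (P1): max(20, -45, 1) = 20
R (P2): min(29, 20) = 20
S0 (P1): max(23, 31, 20) = 31
At S0, P1 picks Q (highest: 31).
At Q, P2 picks e (lowest: 31).
At e, P1 picks u (highest: 31).
Terminal value 31.

S0 -> Q -> e -> u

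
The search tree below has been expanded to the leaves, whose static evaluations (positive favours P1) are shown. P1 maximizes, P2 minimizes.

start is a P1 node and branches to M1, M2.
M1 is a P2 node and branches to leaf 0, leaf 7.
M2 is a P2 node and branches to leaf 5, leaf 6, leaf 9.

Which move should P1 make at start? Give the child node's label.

M2

M1 (P2): min(0, 7) = 0
M2 (P2): min(5, 6, 9) = 5
start (P1): max(0, 5) = 5
P1 at start wants the highest of {M1=0, M2=5}, so chooses M2.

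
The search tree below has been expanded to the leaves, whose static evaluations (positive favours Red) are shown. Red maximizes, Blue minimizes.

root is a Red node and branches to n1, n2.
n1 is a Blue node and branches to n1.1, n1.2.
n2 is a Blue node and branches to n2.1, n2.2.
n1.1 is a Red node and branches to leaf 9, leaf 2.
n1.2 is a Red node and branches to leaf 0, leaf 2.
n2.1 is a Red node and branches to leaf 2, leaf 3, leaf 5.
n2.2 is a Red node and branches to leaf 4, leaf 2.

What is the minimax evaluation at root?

4

n1.1 (Red): max(9, 2) = 9
n1.2 (Red): max(0, 2) = 2
n1 (Blue): min(9, 2) = 2
n2.1 (Red): max(2, 3, 5) = 5
n2.2 (Red): max(4, 2) = 4
n2 (Blue): min(5, 4) = 4
root (Red): max(2, 4) = 4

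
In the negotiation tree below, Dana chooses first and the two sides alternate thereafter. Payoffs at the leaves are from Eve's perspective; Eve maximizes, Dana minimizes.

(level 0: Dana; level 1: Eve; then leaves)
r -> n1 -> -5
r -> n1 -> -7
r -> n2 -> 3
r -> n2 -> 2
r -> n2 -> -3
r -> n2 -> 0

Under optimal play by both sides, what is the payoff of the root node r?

-5

n1 (Eve): max(-5, -7) = -5
n2 (Eve): max(3, 2, -3, 0) = 3
r (Dana): min(-5, 3) = -5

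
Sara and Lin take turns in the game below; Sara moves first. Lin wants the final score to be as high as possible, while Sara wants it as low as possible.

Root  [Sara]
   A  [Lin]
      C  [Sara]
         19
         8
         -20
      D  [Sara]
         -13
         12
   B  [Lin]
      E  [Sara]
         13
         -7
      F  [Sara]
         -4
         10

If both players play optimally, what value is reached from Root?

C (Sara): min(19, 8, -20) = -20
D (Sara): min(-13, 12) = -13
A (Lin): max(-20, -13) = -13
E (Sara): min(13, -7) = -7
F (Sara): min(-4, 10) = -4
B (Lin): max(-7, -4) = -4
Root (Sara): min(-13, -4) = -13

-13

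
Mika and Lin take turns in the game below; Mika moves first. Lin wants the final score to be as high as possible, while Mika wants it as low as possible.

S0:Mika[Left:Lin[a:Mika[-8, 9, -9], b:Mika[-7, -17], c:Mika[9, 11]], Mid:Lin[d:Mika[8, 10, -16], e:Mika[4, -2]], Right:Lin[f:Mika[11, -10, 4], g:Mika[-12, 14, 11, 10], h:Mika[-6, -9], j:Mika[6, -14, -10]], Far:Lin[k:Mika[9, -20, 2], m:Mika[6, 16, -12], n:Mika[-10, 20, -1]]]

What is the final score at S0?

a (Mika): min(-8, 9, -9) = -9
b (Mika): min(-7, -17) = -17
c (Mika): min(9, 11) = 9
Left (Lin): max(-9, -17, 9) = 9
d (Mika): min(8, 10, -16) = -16
e (Mika): min(4, -2) = -2
Mid (Lin): max(-16, -2) = -2
f (Mika): min(11, -10, 4) = -10
g (Mika): min(-12, 14, 11, 10) = -12
h (Mika): min(-6, -9) = -9
j (Mika): min(6, -14, -10) = -14
Right (Lin): max(-10, -12, -9, -14) = -9
k (Mika): min(9, -20, 2) = -20
m (Mika): min(6, 16, -12) = -12
n (Mika): min(-10, 20, -1) = -10
Far (Lin): max(-20, -12, -10) = -10
S0 (Mika): min(9, -2, -9, -10) = -10

-10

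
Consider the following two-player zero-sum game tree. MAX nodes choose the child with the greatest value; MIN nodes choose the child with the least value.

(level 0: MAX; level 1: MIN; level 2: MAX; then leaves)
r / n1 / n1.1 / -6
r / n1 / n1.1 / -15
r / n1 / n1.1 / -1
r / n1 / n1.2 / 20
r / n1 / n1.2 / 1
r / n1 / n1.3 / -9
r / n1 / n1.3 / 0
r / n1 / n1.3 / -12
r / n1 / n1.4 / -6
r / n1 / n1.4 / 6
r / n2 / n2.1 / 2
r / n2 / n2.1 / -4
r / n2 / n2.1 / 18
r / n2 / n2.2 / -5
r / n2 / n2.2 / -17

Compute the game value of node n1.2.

n1.2 (MAX): max(20, 1) = 20

20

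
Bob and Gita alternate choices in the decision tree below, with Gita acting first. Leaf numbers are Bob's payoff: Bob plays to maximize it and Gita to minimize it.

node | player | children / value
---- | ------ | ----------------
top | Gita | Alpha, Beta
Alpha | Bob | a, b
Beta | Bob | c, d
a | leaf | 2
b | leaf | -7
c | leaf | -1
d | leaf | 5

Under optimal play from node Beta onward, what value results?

Beta (Bob): max(-1, 5) = 5

5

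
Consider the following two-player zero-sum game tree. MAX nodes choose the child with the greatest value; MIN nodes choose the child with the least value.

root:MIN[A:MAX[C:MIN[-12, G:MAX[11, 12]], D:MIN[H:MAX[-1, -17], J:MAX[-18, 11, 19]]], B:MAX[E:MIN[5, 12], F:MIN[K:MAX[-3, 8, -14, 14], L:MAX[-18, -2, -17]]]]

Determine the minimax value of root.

G (MAX): max(11, 12) = 12
C (MIN): min(-12, 12) = -12
H (MAX): max(-1, -17) = -1
J (MAX): max(-18, 11, 19) = 19
D (MIN): min(-1, 19) = -1
A (MAX): max(-12, -1) = -1
E (MIN): min(5, 12) = 5
K (MAX): max(-3, 8, -14, 14) = 14
L (MAX): max(-18, -2, -17) = -2
F (MIN): min(14, -2) = -2
B (MAX): max(5, -2) = 5
root (MIN): min(-1, 5) = -1

-1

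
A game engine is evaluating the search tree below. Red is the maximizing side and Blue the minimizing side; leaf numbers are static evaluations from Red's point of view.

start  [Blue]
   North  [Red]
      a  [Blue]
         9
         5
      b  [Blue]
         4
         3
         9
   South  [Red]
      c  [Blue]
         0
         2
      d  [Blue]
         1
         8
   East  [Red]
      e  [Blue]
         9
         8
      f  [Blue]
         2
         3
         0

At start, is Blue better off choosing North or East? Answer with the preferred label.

a (Blue): min(9, 5) = 5
b (Blue): min(4, 3, 9) = 3
North (Red): max(5, 3) = 5
e (Blue): min(9, 8) = 8
f (Blue): min(2, 3, 0) = 0
East (Red): max(8, 0) = 8
Blue prefers the lower value; North=5, East=8. North is better since 5 < 8.

North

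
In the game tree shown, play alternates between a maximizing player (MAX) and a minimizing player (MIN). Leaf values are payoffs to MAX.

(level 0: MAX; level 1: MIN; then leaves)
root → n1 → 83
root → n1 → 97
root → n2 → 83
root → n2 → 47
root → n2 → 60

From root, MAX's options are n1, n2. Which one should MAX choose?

n1 (MIN): min(83, 97) = 83
n2 (MIN): min(83, 47, 60) = 47
root (MAX): max(83, 47) = 83
MAX at root wants the highest of {n1=83, n2=47}, so chooses n1.

n1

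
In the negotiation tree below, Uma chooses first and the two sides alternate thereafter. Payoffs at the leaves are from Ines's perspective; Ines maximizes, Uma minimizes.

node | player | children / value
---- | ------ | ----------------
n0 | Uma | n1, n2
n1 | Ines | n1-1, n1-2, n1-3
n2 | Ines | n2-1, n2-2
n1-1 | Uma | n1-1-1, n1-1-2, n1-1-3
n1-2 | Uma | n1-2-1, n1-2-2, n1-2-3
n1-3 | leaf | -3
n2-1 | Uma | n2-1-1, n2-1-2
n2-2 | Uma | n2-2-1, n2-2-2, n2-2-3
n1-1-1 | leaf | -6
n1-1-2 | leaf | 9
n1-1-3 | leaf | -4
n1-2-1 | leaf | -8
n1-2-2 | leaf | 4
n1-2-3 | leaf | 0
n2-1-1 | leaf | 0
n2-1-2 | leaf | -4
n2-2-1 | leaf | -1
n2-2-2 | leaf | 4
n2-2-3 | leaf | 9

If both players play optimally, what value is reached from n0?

-3

n1-1 (Uma): min(-6, 9, -4) = -6
n1-2 (Uma): min(-8, 4, 0) = -8
n1 (Ines): max(-6, -8, -3) = -3
n2-1 (Uma): min(0, -4) = -4
n2-2 (Uma): min(-1, 4, 9) = -1
n2 (Ines): max(-4, -1) = -1
n0 (Uma): min(-3, -1) = -3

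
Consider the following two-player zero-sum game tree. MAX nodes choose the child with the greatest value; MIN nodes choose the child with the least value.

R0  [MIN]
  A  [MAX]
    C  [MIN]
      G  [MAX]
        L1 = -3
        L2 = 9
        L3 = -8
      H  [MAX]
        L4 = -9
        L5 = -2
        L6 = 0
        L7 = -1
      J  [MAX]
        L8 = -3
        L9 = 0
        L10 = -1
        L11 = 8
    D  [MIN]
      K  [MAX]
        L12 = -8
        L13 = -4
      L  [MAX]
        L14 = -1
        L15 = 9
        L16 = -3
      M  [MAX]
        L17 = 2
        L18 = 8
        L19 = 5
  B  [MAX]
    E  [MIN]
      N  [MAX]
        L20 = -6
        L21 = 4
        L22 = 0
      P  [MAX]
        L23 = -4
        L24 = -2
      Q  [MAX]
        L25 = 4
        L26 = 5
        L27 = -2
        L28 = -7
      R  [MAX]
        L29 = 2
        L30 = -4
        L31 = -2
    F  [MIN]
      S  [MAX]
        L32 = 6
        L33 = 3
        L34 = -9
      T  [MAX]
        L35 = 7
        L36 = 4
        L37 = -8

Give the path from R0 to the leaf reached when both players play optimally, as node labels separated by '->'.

R0 -> A -> C -> H -> L6

G (MAX): max(-3, 9, -8) = 9
H (MAX): max(-9, -2, 0, -1) = 0
J (MAX): max(-3, 0, -1, 8) = 8
C (MIN): min(9, 0, 8) = 0
K (MAX): max(-8, -4) = -4
L (MAX): max(-1, 9, -3) = 9
M (MAX): max(2, 8, 5) = 8
D (MIN): min(-4, 9, 8) = -4
A (MAX): max(0, -4) = 0
N (MAX): max(-6, 4, 0) = 4
P (MAX): max(-4, -2) = -2
Q (MAX): max(4, 5, -2, -7) = 5
R (MAX): max(2, -4, -2) = 2
E (MIN): min(4, -2, 5, 2) = -2
S (MAX): max(6, 3, -9) = 6
T (MAX): max(7, 4, -8) = 7
F (MIN): min(6, 7) = 6
B (MAX): max(-2, 6) = 6
R0 (MIN): min(0, 6) = 0
At R0, MIN picks A (lowest: 0).
At A, MAX picks C (highest: 0).
At C, MIN picks H (lowest: 0).
At H, MAX picks L6 (highest: 0).
Terminal value 0.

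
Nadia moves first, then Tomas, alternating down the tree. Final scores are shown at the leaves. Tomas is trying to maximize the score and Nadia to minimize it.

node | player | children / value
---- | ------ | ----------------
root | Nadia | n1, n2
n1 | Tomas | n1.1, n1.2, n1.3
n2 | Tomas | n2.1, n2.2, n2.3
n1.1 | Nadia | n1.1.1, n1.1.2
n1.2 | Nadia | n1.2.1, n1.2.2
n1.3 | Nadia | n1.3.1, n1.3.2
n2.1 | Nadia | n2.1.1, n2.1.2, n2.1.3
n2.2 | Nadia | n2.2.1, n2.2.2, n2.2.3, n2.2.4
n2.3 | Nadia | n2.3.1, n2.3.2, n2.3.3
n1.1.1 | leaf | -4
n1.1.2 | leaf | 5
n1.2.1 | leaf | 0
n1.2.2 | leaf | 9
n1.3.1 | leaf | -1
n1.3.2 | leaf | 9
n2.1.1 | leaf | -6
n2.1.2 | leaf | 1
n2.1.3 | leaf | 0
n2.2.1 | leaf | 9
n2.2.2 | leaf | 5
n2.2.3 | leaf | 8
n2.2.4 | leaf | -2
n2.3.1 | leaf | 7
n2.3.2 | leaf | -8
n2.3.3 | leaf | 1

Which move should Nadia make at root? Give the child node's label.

n1.1 (Nadia): min(-4, 5) = -4
n1.2 (Nadia): min(0, 9) = 0
n1.3 (Nadia): min(-1, 9) = -1
n1 (Tomas): max(-4, 0, -1) = 0
n2.1 (Nadia): min(-6, 1, 0) = -6
n2.2 (Nadia): min(9, 5, 8, -2) = -2
n2.3 (Nadia): min(7, -8, 1) = -8
n2 (Tomas): max(-6, -2, -8) = -2
root (Nadia): min(0, -2) = -2
Nadia at root wants the lowest of {n1=0, n2=-2}, so chooses n2.

n2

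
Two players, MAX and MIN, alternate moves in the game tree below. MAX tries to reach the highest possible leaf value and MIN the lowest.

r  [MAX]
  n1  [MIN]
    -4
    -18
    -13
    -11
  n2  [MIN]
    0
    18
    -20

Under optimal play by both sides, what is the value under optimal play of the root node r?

-18

n1 (MIN): min(-4, -18, -13, -11) = -18
n2 (MIN): min(0, 18, -20) = -20
r (MAX): max(-18, -20) = -18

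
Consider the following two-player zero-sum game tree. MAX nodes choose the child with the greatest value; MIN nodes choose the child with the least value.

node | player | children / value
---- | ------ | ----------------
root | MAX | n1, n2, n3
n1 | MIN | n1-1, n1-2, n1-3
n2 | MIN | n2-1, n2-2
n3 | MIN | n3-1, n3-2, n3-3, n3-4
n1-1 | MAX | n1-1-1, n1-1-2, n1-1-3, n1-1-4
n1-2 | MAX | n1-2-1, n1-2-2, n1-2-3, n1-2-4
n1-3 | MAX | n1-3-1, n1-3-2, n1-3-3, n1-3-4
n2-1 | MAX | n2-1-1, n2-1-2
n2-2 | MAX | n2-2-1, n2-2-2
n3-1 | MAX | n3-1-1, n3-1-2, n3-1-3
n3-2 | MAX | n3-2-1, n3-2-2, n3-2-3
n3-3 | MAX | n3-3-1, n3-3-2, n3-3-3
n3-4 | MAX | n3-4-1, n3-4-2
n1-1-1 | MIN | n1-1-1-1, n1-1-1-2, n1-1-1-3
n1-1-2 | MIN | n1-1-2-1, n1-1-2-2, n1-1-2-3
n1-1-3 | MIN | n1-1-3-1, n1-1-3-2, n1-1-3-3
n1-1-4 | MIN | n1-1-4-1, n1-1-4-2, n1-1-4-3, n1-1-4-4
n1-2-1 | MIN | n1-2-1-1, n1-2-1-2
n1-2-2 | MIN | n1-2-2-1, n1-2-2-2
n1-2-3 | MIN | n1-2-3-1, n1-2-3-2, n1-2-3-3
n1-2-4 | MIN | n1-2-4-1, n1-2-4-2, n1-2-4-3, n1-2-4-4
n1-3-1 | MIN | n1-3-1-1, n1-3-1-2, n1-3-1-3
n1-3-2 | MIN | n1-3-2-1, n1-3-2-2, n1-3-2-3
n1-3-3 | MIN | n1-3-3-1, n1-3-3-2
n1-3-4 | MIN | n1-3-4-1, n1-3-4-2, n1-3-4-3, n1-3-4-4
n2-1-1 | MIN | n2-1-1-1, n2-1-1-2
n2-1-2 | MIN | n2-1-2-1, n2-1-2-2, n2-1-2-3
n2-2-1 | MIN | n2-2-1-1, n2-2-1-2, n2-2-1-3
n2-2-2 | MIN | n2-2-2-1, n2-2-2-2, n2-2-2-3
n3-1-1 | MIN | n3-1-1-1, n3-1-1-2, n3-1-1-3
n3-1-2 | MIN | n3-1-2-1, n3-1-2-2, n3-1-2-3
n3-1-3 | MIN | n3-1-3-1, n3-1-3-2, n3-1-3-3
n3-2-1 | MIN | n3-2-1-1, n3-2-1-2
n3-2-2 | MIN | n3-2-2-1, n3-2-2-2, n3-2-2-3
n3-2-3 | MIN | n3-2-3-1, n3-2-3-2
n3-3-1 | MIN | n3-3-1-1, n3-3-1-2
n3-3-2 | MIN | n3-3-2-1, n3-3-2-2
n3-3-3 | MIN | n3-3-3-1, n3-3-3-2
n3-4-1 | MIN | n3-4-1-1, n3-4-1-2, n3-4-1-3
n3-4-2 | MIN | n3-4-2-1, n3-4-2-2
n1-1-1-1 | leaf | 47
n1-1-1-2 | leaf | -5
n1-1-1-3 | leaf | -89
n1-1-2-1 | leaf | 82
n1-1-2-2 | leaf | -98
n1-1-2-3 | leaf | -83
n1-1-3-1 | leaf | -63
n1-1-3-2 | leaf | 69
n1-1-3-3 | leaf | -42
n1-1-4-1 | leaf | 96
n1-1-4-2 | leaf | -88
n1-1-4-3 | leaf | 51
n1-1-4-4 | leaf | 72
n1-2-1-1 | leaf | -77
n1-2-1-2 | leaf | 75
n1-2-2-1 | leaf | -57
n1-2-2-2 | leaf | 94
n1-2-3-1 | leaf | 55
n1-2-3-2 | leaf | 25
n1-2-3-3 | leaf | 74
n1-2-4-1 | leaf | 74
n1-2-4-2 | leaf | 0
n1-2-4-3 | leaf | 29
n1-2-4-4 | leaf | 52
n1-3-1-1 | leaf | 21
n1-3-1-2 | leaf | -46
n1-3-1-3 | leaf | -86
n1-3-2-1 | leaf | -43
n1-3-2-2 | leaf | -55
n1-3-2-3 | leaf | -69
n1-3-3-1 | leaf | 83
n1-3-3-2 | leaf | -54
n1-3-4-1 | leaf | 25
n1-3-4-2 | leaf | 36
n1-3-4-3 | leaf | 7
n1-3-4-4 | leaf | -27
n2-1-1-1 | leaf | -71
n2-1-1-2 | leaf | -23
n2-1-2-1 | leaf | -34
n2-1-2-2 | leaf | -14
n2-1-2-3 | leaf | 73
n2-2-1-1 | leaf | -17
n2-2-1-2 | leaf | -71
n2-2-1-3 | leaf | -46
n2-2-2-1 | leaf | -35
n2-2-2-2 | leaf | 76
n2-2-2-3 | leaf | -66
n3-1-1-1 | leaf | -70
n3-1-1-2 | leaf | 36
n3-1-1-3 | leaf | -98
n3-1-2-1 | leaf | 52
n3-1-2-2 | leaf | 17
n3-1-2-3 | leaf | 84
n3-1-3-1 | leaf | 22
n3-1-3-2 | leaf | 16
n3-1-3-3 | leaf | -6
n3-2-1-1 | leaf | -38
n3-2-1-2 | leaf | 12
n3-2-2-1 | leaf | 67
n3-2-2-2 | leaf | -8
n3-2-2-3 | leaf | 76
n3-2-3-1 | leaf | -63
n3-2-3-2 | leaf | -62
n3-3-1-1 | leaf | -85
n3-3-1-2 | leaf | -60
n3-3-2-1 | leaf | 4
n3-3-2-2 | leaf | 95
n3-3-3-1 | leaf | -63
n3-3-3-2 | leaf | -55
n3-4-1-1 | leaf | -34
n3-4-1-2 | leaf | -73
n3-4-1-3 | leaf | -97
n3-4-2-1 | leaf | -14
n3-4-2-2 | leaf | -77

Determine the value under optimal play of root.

-63

n1-1-1 (MIN): min(47, -5, -89) = -89
n1-1-2 (MIN): min(82, -98, -83) = -98
n1-1-3 (MIN): min(-63, 69, -42) = -63
n1-1-4 (MIN): min(96, -88, 51, 72) = -88
n1-1 (MAX): max(-89, -98, -63, -88) = -63
n1-2-1 (MIN): min(-77, 75) = -77
n1-2-2 (MIN): min(-57, 94) = -57
n1-2-3 (MIN): min(55, 25, 74) = 25
n1-2-4 (MIN): min(74, 0, 29, 52) = 0
n1-2 (MAX): max(-77, -57, 25, 0) = 25
n1-3-1 (MIN): min(21, -46, -86) = -86
n1-3-2 (MIN): min(-43, -55, -69) = -69
n1-3-3 (MIN): min(83, -54) = -54
n1-3-4 (MIN): min(25, 36, 7, -27) = -27
n1-3 (MAX): max(-86, -69, -54, -27) = -27
n1 (MIN): min(-63, 25, -27) = -63
n2-1-1 (MIN): min(-71, -23) = -71
n2-1-2 (MIN): min(-34, -14, 73) = -34
n2-1 (MAX): max(-71, -34) = -34
n2-2-1 (MIN): min(-17, -71, -46) = -71
n2-2-2 (MIN): min(-35, 76, -66) = -66
n2-2 (MAX): max(-71, -66) = -66
n2 (MIN): min(-34, -66) = -66
n3-1-1 (MIN): min(-70, 36, -98) = -98
n3-1-2 (MIN): min(52, 17, 84) = 17
n3-1-3 (MIN): min(22, 16, -6) = -6
n3-1 (MAX): max(-98, 17, -6) = 17
n3-2-1 (MIN): min(-38, 12) = -38
n3-2-2 (MIN): min(67, -8, 76) = -8
n3-2-3 (MIN): min(-63, -62) = -63
n3-2 (MAX): max(-38, -8, -63) = -8
n3-3-1 (MIN): min(-85, -60) = -85
n3-3-2 (MIN): min(4, 95) = 4
n3-3-3 (MIN): min(-63, -55) = -63
n3-3 (MAX): max(-85, 4, -63) = 4
n3-4-1 (MIN): min(-34, -73, -97) = -97
n3-4-2 (MIN): min(-14, -77) = -77
n3-4 (MAX): max(-97, -77) = -77
n3 (MIN): min(17, -8, 4, -77) = -77
root (MAX): max(-63, -66, -77) = -63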